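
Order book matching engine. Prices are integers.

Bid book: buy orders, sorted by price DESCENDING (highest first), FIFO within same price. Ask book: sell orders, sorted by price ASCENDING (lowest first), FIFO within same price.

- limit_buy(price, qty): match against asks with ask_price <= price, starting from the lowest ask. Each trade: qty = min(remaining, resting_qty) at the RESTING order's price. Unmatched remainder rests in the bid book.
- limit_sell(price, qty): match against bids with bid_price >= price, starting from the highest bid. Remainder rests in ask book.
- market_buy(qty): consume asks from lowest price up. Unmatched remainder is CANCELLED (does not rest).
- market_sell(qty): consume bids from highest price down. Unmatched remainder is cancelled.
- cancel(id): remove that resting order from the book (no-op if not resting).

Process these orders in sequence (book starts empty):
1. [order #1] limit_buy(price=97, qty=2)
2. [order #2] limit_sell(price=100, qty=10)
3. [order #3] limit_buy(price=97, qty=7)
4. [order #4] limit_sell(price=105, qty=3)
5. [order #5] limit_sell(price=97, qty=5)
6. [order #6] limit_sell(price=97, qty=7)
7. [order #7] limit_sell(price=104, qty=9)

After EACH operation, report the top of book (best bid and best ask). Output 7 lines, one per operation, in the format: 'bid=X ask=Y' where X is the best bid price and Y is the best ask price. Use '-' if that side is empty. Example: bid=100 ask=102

Answer: bid=97 ask=-
bid=97 ask=100
bid=97 ask=100
bid=97 ask=100
bid=97 ask=100
bid=- ask=97
bid=- ask=97

Derivation:
After op 1 [order #1] limit_buy(price=97, qty=2): fills=none; bids=[#1:2@97] asks=[-]
After op 2 [order #2] limit_sell(price=100, qty=10): fills=none; bids=[#1:2@97] asks=[#2:10@100]
After op 3 [order #3] limit_buy(price=97, qty=7): fills=none; bids=[#1:2@97 #3:7@97] asks=[#2:10@100]
After op 4 [order #4] limit_sell(price=105, qty=3): fills=none; bids=[#1:2@97 #3:7@97] asks=[#2:10@100 #4:3@105]
After op 5 [order #5] limit_sell(price=97, qty=5): fills=#1x#5:2@97 #3x#5:3@97; bids=[#3:4@97] asks=[#2:10@100 #4:3@105]
After op 6 [order #6] limit_sell(price=97, qty=7): fills=#3x#6:4@97; bids=[-] asks=[#6:3@97 #2:10@100 #4:3@105]
After op 7 [order #7] limit_sell(price=104, qty=9): fills=none; bids=[-] asks=[#6:3@97 #2:10@100 #7:9@104 #4:3@105]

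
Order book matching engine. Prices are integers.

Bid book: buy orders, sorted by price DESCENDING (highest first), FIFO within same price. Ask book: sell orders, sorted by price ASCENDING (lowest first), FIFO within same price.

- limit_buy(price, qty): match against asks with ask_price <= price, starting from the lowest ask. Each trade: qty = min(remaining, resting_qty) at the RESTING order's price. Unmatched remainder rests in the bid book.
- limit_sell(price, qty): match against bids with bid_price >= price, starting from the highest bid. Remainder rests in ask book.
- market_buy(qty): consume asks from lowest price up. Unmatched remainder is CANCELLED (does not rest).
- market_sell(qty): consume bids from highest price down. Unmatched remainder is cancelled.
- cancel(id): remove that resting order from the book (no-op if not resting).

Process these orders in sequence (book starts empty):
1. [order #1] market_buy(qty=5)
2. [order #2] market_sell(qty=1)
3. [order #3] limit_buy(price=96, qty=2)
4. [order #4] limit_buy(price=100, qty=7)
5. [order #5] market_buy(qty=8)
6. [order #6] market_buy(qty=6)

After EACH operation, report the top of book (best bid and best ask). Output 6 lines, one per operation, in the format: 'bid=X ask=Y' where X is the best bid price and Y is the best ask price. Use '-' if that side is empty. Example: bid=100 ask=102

Answer: bid=- ask=-
bid=- ask=-
bid=96 ask=-
bid=100 ask=-
bid=100 ask=-
bid=100 ask=-

Derivation:
After op 1 [order #1] market_buy(qty=5): fills=none; bids=[-] asks=[-]
After op 2 [order #2] market_sell(qty=1): fills=none; bids=[-] asks=[-]
After op 3 [order #3] limit_buy(price=96, qty=2): fills=none; bids=[#3:2@96] asks=[-]
After op 4 [order #4] limit_buy(price=100, qty=7): fills=none; bids=[#4:7@100 #3:2@96] asks=[-]
After op 5 [order #5] market_buy(qty=8): fills=none; bids=[#4:7@100 #3:2@96] asks=[-]
After op 6 [order #6] market_buy(qty=6): fills=none; bids=[#4:7@100 #3:2@96] asks=[-]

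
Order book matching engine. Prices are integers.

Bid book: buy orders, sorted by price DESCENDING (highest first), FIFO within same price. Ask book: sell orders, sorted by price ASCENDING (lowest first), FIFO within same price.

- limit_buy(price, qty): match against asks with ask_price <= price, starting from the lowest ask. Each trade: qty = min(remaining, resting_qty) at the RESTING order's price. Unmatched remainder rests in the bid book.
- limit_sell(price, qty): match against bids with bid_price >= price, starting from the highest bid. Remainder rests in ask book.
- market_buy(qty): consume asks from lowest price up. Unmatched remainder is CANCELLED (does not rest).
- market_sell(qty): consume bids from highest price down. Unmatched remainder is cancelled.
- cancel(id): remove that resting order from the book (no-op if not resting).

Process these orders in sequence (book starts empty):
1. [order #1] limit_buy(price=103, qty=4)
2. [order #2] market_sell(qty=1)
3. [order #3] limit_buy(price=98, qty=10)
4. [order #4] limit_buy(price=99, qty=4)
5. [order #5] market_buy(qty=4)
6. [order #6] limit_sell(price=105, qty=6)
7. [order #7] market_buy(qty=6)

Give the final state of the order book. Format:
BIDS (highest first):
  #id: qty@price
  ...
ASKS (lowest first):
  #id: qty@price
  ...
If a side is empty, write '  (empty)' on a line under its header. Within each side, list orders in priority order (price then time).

Answer: BIDS (highest first):
  #1: 3@103
  #4: 4@99
  #3: 10@98
ASKS (lowest first):
  (empty)

Derivation:
After op 1 [order #1] limit_buy(price=103, qty=4): fills=none; bids=[#1:4@103] asks=[-]
After op 2 [order #2] market_sell(qty=1): fills=#1x#2:1@103; bids=[#1:3@103] asks=[-]
After op 3 [order #3] limit_buy(price=98, qty=10): fills=none; bids=[#1:3@103 #3:10@98] asks=[-]
After op 4 [order #4] limit_buy(price=99, qty=4): fills=none; bids=[#1:3@103 #4:4@99 #3:10@98] asks=[-]
After op 5 [order #5] market_buy(qty=4): fills=none; bids=[#1:3@103 #4:4@99 #3:10@98] asks=[-]
After op 6 [order #6] limit_sell(price=105, qty=6): fills=none; bids=[#1:3@103 #4:4@99 #3:10@98] asks=[#6:6@105]
After op 7 [order #7] market_buy(qty=6): fills=#7x#6:6@105; bids=[#1:3@103 #4:4@99 #3:10@98] asks=[-]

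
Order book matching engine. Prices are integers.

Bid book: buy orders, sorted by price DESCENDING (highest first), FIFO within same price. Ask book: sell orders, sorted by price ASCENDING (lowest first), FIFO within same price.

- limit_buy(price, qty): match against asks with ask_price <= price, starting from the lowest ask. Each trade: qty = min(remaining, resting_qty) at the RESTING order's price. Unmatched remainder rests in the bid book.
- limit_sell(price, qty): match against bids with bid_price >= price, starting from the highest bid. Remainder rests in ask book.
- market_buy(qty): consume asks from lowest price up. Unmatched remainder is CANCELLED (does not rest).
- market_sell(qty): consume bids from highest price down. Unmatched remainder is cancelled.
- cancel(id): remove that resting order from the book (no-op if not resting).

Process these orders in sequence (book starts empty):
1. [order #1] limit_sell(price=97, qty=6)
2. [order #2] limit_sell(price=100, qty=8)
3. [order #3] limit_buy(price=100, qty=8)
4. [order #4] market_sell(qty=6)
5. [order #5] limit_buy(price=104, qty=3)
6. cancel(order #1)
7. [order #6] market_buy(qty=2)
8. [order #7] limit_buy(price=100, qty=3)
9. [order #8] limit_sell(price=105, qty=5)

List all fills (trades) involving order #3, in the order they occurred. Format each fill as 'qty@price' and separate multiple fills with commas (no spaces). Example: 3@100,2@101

Answer: 6@97,2@100

Derivation:
After op 1 [order #1] limit_sell(price=97, qty=6): fills=none; bids=[-] asks=[#1:6@97]
After op 2 [order #2] limit_sell(price=100, qty=8): fills=none; bids=[-] asks=[#1:6@97 #2:8@100]
After op 3 [order #3] limit_buy(price=100, qty=8): fills=#3x#1:6@97 #3x#2:2@100; bids=[-] asks=[#2:6@100]
After op 4 [order #4] market_sell(qty=6): fills=none; bids=[-] asks=[#2:6@100]
After op 5 [order #5] limit_buy(price=104, qty=3): fills=#5x#2:3@100; bids=[-] asks=[#2:3@100]
After op 6 cancel(order #1): fills=none; bids=[-] asks=[#2:3@100]
After op 7 [order #6] market_buy(qty=2): fills=#6x#2:2@100; bids=[-] asks=[#2:1@100]
After op 8 [order #7] limit_buy(price=100, qty=3): fills=#7x#2:1@100; bids=[#7:2@100] asks=[-]
After op 9 [order #8] limit_sell(price=105, qty=5): fills=none; bids=[#7:2@100] asks=[#8:5@105]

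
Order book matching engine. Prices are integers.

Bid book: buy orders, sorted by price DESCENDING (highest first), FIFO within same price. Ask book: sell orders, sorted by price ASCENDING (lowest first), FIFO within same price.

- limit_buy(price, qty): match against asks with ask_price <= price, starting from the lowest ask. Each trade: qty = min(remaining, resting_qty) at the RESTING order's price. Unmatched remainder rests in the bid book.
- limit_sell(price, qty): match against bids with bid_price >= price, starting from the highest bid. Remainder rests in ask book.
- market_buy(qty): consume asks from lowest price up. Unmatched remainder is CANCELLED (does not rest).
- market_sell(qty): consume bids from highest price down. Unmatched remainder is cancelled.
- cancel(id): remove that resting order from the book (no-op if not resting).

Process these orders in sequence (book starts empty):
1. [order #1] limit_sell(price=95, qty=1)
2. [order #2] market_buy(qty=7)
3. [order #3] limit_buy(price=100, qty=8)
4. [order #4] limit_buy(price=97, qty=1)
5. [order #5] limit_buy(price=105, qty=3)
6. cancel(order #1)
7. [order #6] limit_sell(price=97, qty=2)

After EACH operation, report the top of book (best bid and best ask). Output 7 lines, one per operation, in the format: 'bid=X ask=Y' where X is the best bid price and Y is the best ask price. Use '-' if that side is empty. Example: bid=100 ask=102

Answer: bid=- ask=95
bid=- ask=-
bid=100 ask=-
bid=100 ask=-
bid=105 ask=-
bid=105 ask=-
bid=105 ask=-

Derivation:
After op 1 [order #1] limit_sell(price=95, qty=1): fills=none; bids=[-] asks=[#1:1@95]
After op 2 [order #2] market_buy(qty=7): fills=#2x#1:1@95; bids=[-] asks=[-]
After op 3 [order #3] limit_buy(price=100, qty=8): fills=none; bids=[#3:8@100] asks=[-]
After op 4 [order #4] limit_buy(price=97, qty=1): fills=none; bids=[#3:8@100 #4:1@97] asks=[-]
After op 5 [order #5] limit_buy(price=105, qty=3): fills=none; bids=[#5:3@105 #3:8@100 #4:1@97] asks=[-]
After op 6 cancel(order #1): fills=none; bids=[#5:3@105 #3:8@100 #4:1@97] asks=[-]
After op 7 [order #6] limit_sell(price=97, qty=2): fills=#5x#6:2@105; bids=[#5:1@105 #3:8@100 #4:1@97] asks=[-]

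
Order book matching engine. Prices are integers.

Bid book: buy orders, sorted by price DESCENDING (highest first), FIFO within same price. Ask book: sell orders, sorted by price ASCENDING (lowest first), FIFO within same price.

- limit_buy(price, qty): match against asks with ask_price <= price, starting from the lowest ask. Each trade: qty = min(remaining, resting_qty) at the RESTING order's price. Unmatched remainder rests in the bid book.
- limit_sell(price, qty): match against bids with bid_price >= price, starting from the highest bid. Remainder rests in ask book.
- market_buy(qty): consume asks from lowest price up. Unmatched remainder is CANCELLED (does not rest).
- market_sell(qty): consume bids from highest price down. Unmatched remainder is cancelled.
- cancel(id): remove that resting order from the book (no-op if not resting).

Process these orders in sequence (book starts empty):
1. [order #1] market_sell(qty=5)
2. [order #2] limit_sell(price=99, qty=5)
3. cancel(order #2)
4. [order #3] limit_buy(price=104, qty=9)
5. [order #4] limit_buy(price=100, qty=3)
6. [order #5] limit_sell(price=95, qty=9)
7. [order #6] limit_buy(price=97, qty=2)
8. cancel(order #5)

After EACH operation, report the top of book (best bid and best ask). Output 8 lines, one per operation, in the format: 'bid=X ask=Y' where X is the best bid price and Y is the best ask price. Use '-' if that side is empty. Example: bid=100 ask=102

Answer: bid=- ask=-
bid=- ask=99
bid=- ask=-
bid=104 ask=-
bid=104 ask=-
bid=100 ask=-
bid=100 ask=-
bid=100 ask=-

Derivation:
After op 1 [order #1] market_sell(qty=5): fills=none; bids=[-] asks=[-]
After op 2 [order #2] limit_sell(price=99, qty=5): fills=none; bids=[-] asks=[#2:5@99]
After op 3 cancel(order #2): fills=none; bids=[-] asks=[-]
After op 4 [order #3] limit_buy(price=104, qty=9): fills=none; bids=[#3:9@104] asks=[-]
After op 5 [order #4] limit_buy(price=100, qty=3): fills=none; bids=[#3:9@104 #4:3@100] asks=[-]
After op 6 [order #5] limit_sell(price=95, qty=9): fills=#3x#5:9@104; bids=[#4:3@100] asks=[-]
After op 7 [order #6] limit_buy(price=97, qty=2): fills=none; bids=[#4:3@100 #6:2@97] asks=[-]
After op 8 cancel(order #5): fills=none; bids=[#4:3@100 #6:2@97] asks=[-]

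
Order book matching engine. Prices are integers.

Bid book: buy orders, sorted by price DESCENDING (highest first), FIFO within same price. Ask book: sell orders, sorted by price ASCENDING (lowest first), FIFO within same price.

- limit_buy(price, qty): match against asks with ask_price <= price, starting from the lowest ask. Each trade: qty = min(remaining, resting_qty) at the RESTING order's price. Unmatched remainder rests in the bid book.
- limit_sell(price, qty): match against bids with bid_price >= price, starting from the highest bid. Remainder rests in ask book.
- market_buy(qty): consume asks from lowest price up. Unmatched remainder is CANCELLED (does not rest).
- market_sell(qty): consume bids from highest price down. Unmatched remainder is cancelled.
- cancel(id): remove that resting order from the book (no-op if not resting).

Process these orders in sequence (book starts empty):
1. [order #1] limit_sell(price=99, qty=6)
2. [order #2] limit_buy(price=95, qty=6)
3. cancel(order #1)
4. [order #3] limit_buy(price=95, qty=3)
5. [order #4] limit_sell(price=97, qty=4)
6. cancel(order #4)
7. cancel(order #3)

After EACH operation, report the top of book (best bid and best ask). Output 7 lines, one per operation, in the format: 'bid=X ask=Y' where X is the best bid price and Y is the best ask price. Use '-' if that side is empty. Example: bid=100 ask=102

Answer: bid=- ask=99
bid=95 ask=99
bid=95 ask=-
bid=95 ask=-
bid=95 ask=97
bid=95 ask=-
bid=95 ask=-

Derivation:
After op 1 [order #1] limit_sell(price=99, qty=6): fills=none; bids=[-] asks=[#1:6@99]
After op 2 [order #2] limit_buy(price=95, qty=6): fills=none; bids=[#2:6@95] asks=[#1:6@99]
After op 3 cancel(order #1): fills=none; bids=[#2:6@95] asks=[-]
After op 4 [order #3] limit_buy(price=95, qty=3): fills=none; bids=[#2:6@95 #3:3@95] asks=[-]
After op 5 [order #4] limit_sell(price=97, qty=4): fills=none; bids=[#2:6@95 #3:3@95] asks=[#4:4@97]
After op 6 cancel(order #4): fills=none; bids=[#2:6@95 #3:3@95] asks=[-]
After op 7 cancel(order #3): fills=none; bids=[#2:6@95] asks=[-]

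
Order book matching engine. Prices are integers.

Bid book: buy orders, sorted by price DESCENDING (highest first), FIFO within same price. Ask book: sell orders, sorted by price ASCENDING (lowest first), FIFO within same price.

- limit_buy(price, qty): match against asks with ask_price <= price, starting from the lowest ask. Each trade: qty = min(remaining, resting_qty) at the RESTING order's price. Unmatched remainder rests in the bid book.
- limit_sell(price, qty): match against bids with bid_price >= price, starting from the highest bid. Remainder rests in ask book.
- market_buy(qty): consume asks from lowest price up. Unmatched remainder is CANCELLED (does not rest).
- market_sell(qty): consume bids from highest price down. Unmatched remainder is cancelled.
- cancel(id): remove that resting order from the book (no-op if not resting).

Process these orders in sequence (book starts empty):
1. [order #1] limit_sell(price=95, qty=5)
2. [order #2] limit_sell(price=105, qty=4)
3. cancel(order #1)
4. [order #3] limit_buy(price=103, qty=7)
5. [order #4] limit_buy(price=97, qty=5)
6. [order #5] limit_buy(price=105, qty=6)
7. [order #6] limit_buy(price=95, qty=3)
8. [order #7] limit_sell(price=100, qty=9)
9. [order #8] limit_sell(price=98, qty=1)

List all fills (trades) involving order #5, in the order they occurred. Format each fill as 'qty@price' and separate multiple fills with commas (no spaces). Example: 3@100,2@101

Answer: 4@105,2@105

Derivation:
After op 1 [order #1] limit_sell(price=95, qty=5): fills=none; bids=[-] asks=[#1:5@95]
After op 2 [order #2] limit_sell(price=105, qty=4): fills=none; bids=[-] asks=[#1:5@95 #2:4@105]
After op 3 cancel(order #1): fills=none; bids=[-] asks=[#2:4@105]
After op 4 [order #3] limit_buy(price=103, qty=7): fills=none; bids=[#3:7@103] asks=[#2:4@105]
After op 5 [order #4] limit_buy(price=97, qty=5): fills=none; bids=[#3:7@103 #4:5@97] asks=[#2:4@105]
After op 6 [order #5] limit_buy(price=105, qty=6): fills=#5x#2:4@105; bids=[#5:2@105 #3:7@103 #4:5@97] asks=[-]
After op 7 [order #6] limit_buy(price=95, qty=3): fills=none; bids=[#5:2@105 #3:7@103 #4:5@97 #6:3@95] asks=[-]
After op 8 [order #7] limit_sell(price=100, qty=9): fills=#5x#7:2@105 #3x#7:7@103; bids=[#4:5@97 #6:3@95] asks=[-]
After op 9 [order #8] limit_sell(price=98, qty=1): fills=none; bids=[#4:5@97 #6:3@95] asks=[#8:1@98]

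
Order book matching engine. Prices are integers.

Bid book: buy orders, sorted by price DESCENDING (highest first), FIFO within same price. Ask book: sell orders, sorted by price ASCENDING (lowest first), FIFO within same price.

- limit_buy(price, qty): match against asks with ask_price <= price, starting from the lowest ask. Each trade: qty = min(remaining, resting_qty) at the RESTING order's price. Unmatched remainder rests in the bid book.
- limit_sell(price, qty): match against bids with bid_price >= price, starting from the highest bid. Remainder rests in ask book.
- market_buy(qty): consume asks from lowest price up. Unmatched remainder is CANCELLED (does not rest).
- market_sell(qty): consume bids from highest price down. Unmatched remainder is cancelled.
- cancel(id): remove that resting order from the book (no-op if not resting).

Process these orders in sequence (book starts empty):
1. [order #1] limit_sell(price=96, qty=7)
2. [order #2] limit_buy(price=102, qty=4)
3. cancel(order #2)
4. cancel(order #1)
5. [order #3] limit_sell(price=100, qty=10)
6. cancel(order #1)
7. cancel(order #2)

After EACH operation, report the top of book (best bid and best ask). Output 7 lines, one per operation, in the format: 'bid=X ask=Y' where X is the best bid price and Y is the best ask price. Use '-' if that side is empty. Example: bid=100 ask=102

After op 1 [order #1] limit_sell(price=96, qty=7): fills=none; bids=[-] asks=[#1:7@96]
After op 2 [order #2] limit_buy(price=102, qty=4): fills=#2x#1:4@96; bids=[-] asks=[#1:3@96]
After op 3 cancel(order #2): fills=none; bids=[-] asks=[#1:3@96]
After op 4 cancel(order #1): fills=none; bids=[-] asks=[-]
After op 5 [order #3] limit_sell(price=100, qty=10): fills=none; bids=[-] asks=[#3:10@100]
After op 6 cancel(order #1): fills=none; bids=[-] asks=[#3:10@100]
After op 7 cancel(order #2): fills=none; bids=[-] asks=[#3:10@100]

Answer: bid=- ask=96
bid=- ask=96
bid=- ask=96
bid=- ask=-
bid=- ask=100
bid=- ask=100
bid=- ask=100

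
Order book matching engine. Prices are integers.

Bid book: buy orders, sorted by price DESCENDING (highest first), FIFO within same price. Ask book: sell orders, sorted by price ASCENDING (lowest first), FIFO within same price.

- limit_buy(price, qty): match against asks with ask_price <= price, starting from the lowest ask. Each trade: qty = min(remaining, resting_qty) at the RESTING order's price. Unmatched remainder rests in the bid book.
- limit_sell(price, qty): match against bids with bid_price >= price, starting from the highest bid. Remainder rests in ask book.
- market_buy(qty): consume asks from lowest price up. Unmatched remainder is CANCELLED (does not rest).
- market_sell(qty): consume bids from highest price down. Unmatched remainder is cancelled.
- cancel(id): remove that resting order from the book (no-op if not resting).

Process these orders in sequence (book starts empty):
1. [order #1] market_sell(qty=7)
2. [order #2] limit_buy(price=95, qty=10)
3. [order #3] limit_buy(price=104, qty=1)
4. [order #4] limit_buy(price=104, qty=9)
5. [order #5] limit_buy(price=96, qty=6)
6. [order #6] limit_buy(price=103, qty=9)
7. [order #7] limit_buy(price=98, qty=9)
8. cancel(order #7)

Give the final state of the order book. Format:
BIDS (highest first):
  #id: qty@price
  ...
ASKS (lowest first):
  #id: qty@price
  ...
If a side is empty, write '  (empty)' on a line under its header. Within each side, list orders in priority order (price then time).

Answer: BIDS (highest first):
  #3: 1@104
  #4: 9@104
  #6: 9@103
  #5: 6@96
  #2: 10@95
ASKS (lowest first):
  (empty)

Derivation:
After op 1 [order #1] market_sell(qty=7): fills=none; bids=[-] asks=[-]
After op 2 [order #2] limit_buy(price=95, qty=10): fills=none; bids=[#2:10@95] asks=[-]
After op 3 [order #3] limit_buy(price=104, qty=1): fills=none; bids=[#3:1@104 #2:10@95] asks=[-]
After op 4 [order #4] limit_buy(price=104, qty=9): fills=none; bids=[#3:1@104 #4:9@104 #2:10@95] asks=[-]
After op 5 [order #5] limit_buy(price=96, qty=6): fills=none; bids=[#3:1@104 #4:9@104 #5:6@96 #2:10@95] asks=[-]
After op 6 [order #6] limit_buy(price=103, qty=9): fills=none; bids=[#3:1@104 #4:9@104 #6:9@103 #5:6@96 #2:10@95] asks=[-]
After op 7 [order #7] limit_buy(price=98, qty=9): fills=none; bids=[#3:1@104 #4:9@104 #6:9@103 #7:9@98 #5:6@96 #2:10@95] asks=[-]
After op 8 cancel(order #7): fills=none; bids=[#3:1@104 #4:9@104 #6:9@103 #5:6@96 #2:10@95] asks=[-]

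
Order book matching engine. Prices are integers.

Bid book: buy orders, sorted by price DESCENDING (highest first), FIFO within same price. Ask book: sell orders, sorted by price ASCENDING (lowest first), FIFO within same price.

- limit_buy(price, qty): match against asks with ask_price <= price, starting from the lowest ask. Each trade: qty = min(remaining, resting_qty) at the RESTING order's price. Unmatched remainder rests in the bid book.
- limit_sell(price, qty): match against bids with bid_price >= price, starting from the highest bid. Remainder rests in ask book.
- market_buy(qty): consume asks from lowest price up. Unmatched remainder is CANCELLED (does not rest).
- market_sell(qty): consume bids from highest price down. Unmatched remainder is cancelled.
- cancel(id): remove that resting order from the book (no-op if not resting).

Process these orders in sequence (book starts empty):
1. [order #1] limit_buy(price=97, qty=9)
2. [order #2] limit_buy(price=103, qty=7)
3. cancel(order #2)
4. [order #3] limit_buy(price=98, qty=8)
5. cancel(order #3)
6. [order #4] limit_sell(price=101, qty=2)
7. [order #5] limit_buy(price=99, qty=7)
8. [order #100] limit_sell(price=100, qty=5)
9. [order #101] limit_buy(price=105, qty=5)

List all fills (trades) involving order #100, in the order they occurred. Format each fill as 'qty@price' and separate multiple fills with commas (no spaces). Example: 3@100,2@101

Answer: 5@100

Derivation:
After op 1 [order #1] limit_buy(price=97, qty=9): fills=none; bids=[#1:9@97] asks=[-]
After op 2 [order #2] limit_buy(price=103, qty=7): fills=none; bids=[#2:7@103 #1:9@97] asks=[-]
After op 3 cancel(order #2): fills=none; bids=[#1:9@97] asks=[-]
After op 4 [order #3] limit_buy(price=98, qty=8): fills=none; bids=[#3:8@98 #1:9@97] asks=[-]
After op 5 cancel(order #3): fills=none; bids=[#1:9@97] asks=[-]
After op 6 [order #4] limit_sell(price=101, qty=2): fills=none; bids=[#1:9@97] asks=[#4:2@101]
After op 7 [order #5] limit_buy(price=99, qty=7): fills=none; bids=[#5:7@99 #1:9@97] asks=[#4:2@101]
After op 8 [order #100] limit_sell(price=100, qty=5): fills=none; bids=[#5:7@99 #1:9@97] asks=[#100:5@100 #4:2@101]
After op 9 [order #101] limit_buy(price=105, qty=5): fills=#101x#100:5@100; bids=[#5:7@99 #1:9@97] asks=[#4:2@101]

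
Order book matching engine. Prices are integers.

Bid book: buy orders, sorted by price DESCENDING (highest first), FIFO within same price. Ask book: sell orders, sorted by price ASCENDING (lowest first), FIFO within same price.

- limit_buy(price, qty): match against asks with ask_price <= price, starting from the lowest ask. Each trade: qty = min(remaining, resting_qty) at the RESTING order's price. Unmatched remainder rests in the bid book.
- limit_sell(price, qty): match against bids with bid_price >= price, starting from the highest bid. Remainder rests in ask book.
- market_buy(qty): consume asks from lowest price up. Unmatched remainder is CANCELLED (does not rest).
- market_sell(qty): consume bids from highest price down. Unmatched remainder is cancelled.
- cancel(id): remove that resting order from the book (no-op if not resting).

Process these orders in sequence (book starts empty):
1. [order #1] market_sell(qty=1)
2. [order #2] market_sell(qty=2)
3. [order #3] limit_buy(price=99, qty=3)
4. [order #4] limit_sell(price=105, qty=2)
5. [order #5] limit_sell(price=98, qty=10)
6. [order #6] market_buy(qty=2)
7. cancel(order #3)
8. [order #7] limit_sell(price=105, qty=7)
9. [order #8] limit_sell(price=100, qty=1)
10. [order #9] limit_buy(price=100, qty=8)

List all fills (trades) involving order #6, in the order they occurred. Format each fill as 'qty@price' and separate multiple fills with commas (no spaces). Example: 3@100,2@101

Answer: 2@98

Derivation:
After op 1 [order #1] market_sell(qty=1): fills=none; bids=[-] asks=[-]
After op 2 [order #2] market_sell(qty=2): fills=none; bids=[-] asks=[-]
After op 3 [order #3] limit_buy(price=99, qty=3): fills=none; bids=[#3:3@99] asks=[-]
After op 4 [order #4] limit_sell(price=105, qty=2): fills=none; bids=[#3:3@99] asks=[#4:2@105]
After op 5 [order #5] limit_sell(price=98, qty=10): fills=#3x#5:3@99; bids=[-] asks=[#5:7@98 #4:2@105]
After op 6 [order #6] market_buy(qty=2): fills=#6x#5:2@98; bids=[-] asks=[#5:5@98 #4:2@105]
After op 7 cancel(order #3): fills=none; bids=[-] asks=[#5:5@98 #4:2@105]
After op 8 [order #7] limit_sell(price=105, qty=7): fills=none; bids=[-] asks=[#5:5@98 #4:2@105 #7:7@105]
After op 9 [order #8] limit_sell(price=100, qty=1): fills=none; bids=[-] asks=[#5:5@98 #8:1@100 #4:2@105 #7:7@105]
After op 10 [order #9] limit_buy(price=100, qty=8): fills=#9x#5:5@98 #9x#8:1@100; bids=[#9:2@100] asks=[#4:2@105 #7:7@105]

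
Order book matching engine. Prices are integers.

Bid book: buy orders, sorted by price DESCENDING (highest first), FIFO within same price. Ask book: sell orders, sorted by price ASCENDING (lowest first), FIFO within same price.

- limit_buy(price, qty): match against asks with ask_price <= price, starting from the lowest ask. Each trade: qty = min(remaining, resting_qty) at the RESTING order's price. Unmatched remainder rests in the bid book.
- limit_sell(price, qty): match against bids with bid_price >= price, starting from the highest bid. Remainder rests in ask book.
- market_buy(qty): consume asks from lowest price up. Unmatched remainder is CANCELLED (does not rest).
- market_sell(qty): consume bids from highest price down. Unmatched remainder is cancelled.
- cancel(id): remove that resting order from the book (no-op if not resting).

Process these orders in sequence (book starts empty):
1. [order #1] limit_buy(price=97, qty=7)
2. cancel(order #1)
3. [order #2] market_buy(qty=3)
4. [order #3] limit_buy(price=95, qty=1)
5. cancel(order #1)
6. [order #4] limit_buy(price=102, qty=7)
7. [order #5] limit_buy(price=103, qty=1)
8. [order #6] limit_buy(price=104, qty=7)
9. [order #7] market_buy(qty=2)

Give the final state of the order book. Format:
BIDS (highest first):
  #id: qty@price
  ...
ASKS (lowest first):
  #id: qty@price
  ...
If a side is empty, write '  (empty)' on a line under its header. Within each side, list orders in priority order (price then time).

After op 1 [order #1] limit_buy(price=97, qty=7): fills=none; bids=[#1:7@97] asks=[-]
After op 2 cancel(order #1): fills=none; bids=[-] asks=[-]
After op 3 [order #2] market_buy(qty=3): fills=none; bids=[-] asks=[-]
After op 4 [order #3] limit_buy(price=95, qty=1): fills=none; bids=[#3:1@95] asks=[-]
After op 5 cancel(order #1): fills=none; bids=[#3:1@95] asks=[-]
After op 6 [order #4] limit_buy(price=102, qty=7): fills=none; bids=[#4:7@102 #3:1@95] asks=[-]
After op 7 [order #5] limit_buy(price=103, qty=1): fills=none; bids=[#5:1@103 #4:7@102 #3:1@95] asks=[-]
After op 8 [order #6] limit_buy(price=104, qty=7): fills=none; bids=[#6:7@104 #5:1@103 #4:7@102 #3:1@95] asks=[-]
After op 9 [order #7] market_buy(qty=2): fills=none; bids=[#6:7@104 #5:1@103 #4:7@102 #3:1@95] asks=[-]

Answer: BIDS (highest first):
  #6: 7@104
  #5: 1@103
  #4: 7@102
  #3: 1@95
ASKS (lowest first):
  (empty)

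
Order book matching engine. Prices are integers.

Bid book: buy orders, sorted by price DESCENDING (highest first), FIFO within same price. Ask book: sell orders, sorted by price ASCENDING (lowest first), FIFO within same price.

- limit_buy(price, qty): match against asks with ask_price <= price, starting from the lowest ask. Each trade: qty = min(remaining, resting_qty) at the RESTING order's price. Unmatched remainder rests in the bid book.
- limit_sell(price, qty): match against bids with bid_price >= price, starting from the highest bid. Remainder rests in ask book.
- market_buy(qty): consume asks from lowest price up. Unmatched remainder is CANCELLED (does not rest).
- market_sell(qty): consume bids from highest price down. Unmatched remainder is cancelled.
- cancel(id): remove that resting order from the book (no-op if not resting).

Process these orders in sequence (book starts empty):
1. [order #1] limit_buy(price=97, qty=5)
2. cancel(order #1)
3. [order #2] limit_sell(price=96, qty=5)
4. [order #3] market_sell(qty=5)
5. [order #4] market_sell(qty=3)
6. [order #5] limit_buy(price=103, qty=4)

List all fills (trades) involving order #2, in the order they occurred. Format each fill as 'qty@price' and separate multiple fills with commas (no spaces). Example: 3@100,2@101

Answer: 4@96

Derivation:
After op 1 [order #1] limit_buy(price=97, qty=5): fills=none; bids=[#1:5@97] asks=[-]
After op 2 cancel(order #1): fills=none; bids=[-] asks=[-]
After op 3 [order #2] limit_sell(price=96, qty=5): fills=none; bids=[-] asks=[#2:5@96]
After op 4 [order #3] market_sell(qty=5): fills=none; bids=[-] asks=[#2:5@96]
After op 5 [order #4] market_sell(qty=3): fills=none; bids=[-] asks=[#2:5@96]
After op 6 [order #5] limit_buy(price=103, qty=4): fills=#5x#2:4@96; bids=[-] asks=[#2:1@96]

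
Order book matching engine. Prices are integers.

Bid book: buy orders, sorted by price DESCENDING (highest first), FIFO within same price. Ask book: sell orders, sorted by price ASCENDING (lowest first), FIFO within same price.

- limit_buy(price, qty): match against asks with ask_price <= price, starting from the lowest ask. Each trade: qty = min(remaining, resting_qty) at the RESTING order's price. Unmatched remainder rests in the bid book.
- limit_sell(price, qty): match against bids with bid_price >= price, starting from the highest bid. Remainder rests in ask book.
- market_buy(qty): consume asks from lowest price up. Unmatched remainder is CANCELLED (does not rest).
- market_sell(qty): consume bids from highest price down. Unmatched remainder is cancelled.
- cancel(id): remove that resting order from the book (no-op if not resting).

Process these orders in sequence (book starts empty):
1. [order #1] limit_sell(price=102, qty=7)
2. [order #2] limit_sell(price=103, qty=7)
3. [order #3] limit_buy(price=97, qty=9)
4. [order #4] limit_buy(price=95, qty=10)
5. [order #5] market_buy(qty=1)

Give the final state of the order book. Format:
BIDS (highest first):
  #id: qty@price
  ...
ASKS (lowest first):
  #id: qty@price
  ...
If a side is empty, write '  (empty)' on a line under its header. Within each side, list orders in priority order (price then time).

After op 1 [order #1] limit_sell(price=102, qty=7): fills=none; bids=[-] asks=[#1:7@102]
After op 2 [order #2] limit_sell(price=103, qty=7): fills=none; bids=[-] asks=[#1:7@102 #2:7@103]
After op 3 [order #3] limit_buy(price=97, qty=9): fills=none; bids=[#3:9@97] asks=[#1:7@102 #2:7@103]
After op 4 [order #4] limit_buy(price=95, qty=10): fills=none; bids=[#3:9@97 #4:10@95] asks=[#1:7@102 #2:7@103]
After op 5 [order #5] market_buy(qty=1): fills=#5x#1:1@102; bids=[#3:9@97 #4:10@95] asks=[#1:6@102 #2:7@103]

Answer: BIDS (highest first):
  #3: 9@97
  #4: 10@95
ASKS (lowest first):
  #1: 6@102
  #2: 7@103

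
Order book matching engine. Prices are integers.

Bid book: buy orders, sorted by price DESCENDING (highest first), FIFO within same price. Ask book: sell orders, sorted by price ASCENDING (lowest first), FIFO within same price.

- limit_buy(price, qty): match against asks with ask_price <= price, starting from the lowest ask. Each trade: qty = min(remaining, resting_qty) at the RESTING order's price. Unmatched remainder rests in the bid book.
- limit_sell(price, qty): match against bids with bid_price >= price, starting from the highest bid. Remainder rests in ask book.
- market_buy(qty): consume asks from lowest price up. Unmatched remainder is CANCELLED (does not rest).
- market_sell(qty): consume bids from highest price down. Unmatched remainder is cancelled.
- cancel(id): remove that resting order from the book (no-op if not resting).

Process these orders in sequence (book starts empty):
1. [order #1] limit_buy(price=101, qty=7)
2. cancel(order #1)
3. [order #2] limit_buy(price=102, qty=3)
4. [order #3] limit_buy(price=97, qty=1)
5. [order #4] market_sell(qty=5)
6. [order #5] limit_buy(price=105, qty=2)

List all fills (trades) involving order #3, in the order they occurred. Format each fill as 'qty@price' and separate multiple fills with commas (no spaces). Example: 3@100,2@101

Answer: 1@97

Derivation:
After op 1 [order #1] limit_buy(price=101, qty=7): fills=none; bids=[#1:7@101] asks=[-]
After op 2 cancel(order #1): fills=none; bids=[-] asks=[-]
After op 3 [order #2] limit_buy(price=102, qty=3): fills=none; bids=[#2:3@102] asks=[-]
After op 4 [order #3] limit_buy(price=97, qty=1): fills=none; bids=[#2:3@102 #3:1@97] asks=[-]
After op 5 [order #4] market_sell(qty=5): fills=#2x#4:3@102 #3x#4:1@97; bids=[-] asks=[-]
After op 6 [order #5] limit_buy(price=105, qty=2): fills=none; bids=[#5:2@105] asks=[-]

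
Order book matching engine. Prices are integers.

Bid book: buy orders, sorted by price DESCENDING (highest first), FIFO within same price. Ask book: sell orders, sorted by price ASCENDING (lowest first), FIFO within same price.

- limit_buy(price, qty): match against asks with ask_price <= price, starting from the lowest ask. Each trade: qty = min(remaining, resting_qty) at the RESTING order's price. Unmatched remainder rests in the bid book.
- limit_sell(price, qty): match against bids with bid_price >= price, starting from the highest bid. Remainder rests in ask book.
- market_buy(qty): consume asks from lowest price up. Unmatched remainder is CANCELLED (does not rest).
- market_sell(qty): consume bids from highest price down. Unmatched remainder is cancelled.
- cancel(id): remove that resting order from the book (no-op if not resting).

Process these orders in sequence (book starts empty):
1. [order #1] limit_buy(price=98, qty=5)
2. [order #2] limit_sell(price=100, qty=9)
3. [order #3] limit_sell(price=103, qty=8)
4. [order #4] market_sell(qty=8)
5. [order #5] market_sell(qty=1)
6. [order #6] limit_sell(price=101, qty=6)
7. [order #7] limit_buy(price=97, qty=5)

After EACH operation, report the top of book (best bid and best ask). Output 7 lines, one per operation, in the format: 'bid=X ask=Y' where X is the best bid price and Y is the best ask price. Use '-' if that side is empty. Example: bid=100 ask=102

Answer: bid=98 ask=-
bid=98 ask=100
bid=98 ask=100
bid=- ask=100
bid=- ask=100
bid=- ask=100
bid=97 ask=100

Derivation:
After op 1 [order #1] limit_buy(price=98, qty=5): fills=none; bids=[#1:5@98] asks=[-]
After op 2 [order #2] limit_sell(price=100, qty=9): fills=none; bids=[#1:5@98] asks=[#2:9@100]
After op 3 [order #3] limit_sell(price=103, qty=8): fills=none; bids=[#1:5@98] asks=[#2:9@100 #3:8@103]
After op 4 [order #4] market_sell(qty=8): fills=#1x#4:5@98; bids=[-] asks=[#2:9@100 #3:8@103]
After op 5 [order #5] market_sell(qty=1): fills=none; bids=[-] asks=[#2:9@100 #3:8@103]
After op 6 [order #6] limit_sell(price=101, qty=6): fills=none; bids=[-] asks=[#2:9@100 #6:6@101 #3:8@103]
After op 7 [order #7] limit_buy(price=97, qty=5): fills=none; bids=[#7:5@97] asks=[#2:9@100 #6:6@101 #3:8@103]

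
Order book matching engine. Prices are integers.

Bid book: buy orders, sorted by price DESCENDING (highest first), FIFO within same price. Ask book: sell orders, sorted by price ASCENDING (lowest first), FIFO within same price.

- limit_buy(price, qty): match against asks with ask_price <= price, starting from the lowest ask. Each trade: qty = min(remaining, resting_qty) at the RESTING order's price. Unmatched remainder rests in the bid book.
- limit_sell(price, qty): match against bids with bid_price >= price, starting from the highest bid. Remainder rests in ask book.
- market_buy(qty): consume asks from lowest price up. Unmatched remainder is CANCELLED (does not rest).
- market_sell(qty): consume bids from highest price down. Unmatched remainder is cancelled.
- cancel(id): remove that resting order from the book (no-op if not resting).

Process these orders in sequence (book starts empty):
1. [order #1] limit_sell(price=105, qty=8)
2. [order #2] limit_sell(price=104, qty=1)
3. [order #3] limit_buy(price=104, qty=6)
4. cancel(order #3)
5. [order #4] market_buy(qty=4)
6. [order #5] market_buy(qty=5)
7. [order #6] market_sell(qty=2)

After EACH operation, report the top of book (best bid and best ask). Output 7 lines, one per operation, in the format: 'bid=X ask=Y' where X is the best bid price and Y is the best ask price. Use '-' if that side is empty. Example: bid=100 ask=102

After op 1 [order #1] limit_sell(price=105, qty=8): fills=none; bids=[-] asks=[#1:8@105]
After op 2 [order #2] limit_sell(price=104, qty=1): fills=none; bids=[-] asks=[#2:1@104 #1:8@105]
After op 3 [order #3] limit_buy(price=104, qty=6): fills=#3x#2:1@104; bids=[#3:5@104] asks=[#1:8@105]
After op 4 cancel(order #3): fills=none; bids=[-] asks=[#1:8@105]
After op 5 [order #4] market_buy(qty=4): fills=#4x#1:4@105; bids=[-] asks=[#1:4@105]
After op 6 [order #5] market_buy(qty=5): fills=#5x#1:4@105; bids=[-] asks=[-]
After op 7 [order #6] market_sell(qty=2): fills=none; bids=[-] asks=[-]

Answer: bid=- ask=105
bid=- ask=104
bid=104 ask=105
bid=- ask=105
bid=- ask=105
bid=- ask=-
bid=- ask=-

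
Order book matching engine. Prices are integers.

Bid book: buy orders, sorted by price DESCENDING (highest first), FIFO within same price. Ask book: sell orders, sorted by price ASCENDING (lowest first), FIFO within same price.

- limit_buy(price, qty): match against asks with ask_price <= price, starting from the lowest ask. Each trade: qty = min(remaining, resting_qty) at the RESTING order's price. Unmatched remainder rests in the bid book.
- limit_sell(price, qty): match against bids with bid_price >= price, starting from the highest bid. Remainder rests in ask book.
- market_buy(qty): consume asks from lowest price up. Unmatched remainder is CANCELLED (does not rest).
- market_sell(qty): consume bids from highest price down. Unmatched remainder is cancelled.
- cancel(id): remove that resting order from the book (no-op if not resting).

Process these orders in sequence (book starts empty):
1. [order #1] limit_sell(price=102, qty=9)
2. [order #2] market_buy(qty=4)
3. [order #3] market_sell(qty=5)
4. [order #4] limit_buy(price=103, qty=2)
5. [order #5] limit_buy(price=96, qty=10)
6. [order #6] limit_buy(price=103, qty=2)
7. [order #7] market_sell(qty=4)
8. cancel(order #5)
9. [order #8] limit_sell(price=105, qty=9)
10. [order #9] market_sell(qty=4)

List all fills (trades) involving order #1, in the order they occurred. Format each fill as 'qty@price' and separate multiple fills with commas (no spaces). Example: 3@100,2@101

After op 1 [order #1] limit_sell(price=102, qty=9): fills=none; bids=[-] asks=[#1:9@102]
After op 2 [order #2] market_buy(qty=4): fills=#2x#1:4@102; bids=[-] asks=[#1:5@102]
After op 3 [order #3] market_sell(qty=5): fills=none; bids=[-] asks=[#1:5@102]
After op 4 [order #4] limit_buy(price=103, qty=2): fills=#4x#1:2@102; bids=[-] asks=[#1:3@102]
After op 5 [order #5] limit_buy(price=96, qty=10): fills=none; bids=[#5:10@96] asks=[#1:3@102]
After op 6 [order #6] limit_buy(price=103, qty=2): fills=#6x#1:2@102; bids=[#5:10@96] asks=[#1:1@102]
After op 7 [order #7] market_sell(qty=4): fills=#5x#7:4@96; bids=[#5:6@96] asks=[#1:1@102]
After op 8 cancel(order #5): fills=none; bids=[-] asks=[#1:1@102]
After op 9 [order #8] limit_sell(price=105, qty=9): fills=none; bids=[-] asks=[#1:1@102 #8:9@105]
After op 10 [order #9] market_sell(qty=4): fills=none; bids=[-] asks=[#1:1@102 #8:9@105]

Answer: 4@102,2@102,2@102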